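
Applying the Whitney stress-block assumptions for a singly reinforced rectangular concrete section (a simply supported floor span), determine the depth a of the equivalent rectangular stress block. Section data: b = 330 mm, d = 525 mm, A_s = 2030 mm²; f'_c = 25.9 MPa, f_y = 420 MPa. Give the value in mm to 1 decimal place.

a ≈ 117.4 mm

T = A_s f_y = 2030 × 420 = 852600 N = 852.6 kN.
Setting C = 0.85 f'_c a b equal to T: a = 852600/(0.85 × 25.9 × 330) = 117.4 mm.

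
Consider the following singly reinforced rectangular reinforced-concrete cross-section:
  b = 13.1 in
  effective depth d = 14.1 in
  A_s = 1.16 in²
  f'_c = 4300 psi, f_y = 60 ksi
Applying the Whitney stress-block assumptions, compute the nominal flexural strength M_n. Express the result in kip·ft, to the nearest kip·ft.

M_n ≈ 78 kip·ft

T = A_s f_y = 1.16 × 60 = 69.6 kips.
a = T/(0.85 f'_c b) = 69.6/(0.85 × 4.3 × 13.1) = 1.454 in.
M_n = T(d − a/2) = 69.6 × (14.1 − 0.727) = 930.8 kip·in = 930.8/12 = 77.57 kip·ft.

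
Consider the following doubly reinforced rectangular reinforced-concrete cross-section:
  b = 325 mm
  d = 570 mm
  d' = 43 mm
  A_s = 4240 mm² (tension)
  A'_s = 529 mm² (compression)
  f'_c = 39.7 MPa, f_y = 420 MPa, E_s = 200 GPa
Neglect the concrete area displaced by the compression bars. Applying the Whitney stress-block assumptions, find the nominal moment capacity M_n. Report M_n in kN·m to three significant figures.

M_n ≈ 895 kN·m

Assume both tension and compression steel yield.
Net tension couple steel: A_s − A'_s = 3711 mm².
a = (A_s − A'_s) f_y / (0.85 f'_c b) = 1558620/(0.85 × 39.7 × 325) = 142.12 mm.
c = a/β₁ = 142.12/0.766 = 185.54 mm; ε'_s = 0.003(c − d')/c = 0.0023 ≥ f_y/E_s = 0.0021, so compression steel does yield.
M_n = (A_s − A'_s) f_y (d − a/2) + A'_s f_y (d − d') = [1558620 × (570 − 71.06) + 222180 × (570 − 43)] × 10⁻⁶ = 777.66 + 117.09 = 894.75 kN·m.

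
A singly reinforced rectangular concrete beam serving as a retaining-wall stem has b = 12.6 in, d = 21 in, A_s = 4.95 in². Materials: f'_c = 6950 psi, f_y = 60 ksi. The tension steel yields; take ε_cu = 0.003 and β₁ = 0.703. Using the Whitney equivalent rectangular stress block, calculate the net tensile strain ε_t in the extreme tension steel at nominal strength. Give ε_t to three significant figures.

a = A_s f_y/(0.85 f'_c b) = 3.990 in.
β₁ = 0.703, so c = a/β₁ = 3.990/0.703 = 5.676 in.
From the linear strain diagram with ε_cu = 0.003: ε_t = 0.003 (d − c)/c = 0.003 × (21 − 5.676)/5.676 = 0.00810.
Since ε_t ≥ 0.005, the section is tension-controlled.

ε_t ≈ 0.00810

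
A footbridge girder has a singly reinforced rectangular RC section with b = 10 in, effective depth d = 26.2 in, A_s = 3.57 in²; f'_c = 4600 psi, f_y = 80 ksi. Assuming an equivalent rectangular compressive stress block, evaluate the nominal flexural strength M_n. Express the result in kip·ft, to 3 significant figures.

T = A_s f_y = 3.57 × 80 = 285.6 kips.
a = T/(0.85 f'_c b) = 285.6/(0.85 × 4.6 × 10) = 7.304 in.
M_n = T(d − a/2) = 285.6 × (26.2 − 3.652) = 6439.7 kip·in = 6439.7/12 = 536.64 kip·ft.

M_n ≈ 537 kip·ft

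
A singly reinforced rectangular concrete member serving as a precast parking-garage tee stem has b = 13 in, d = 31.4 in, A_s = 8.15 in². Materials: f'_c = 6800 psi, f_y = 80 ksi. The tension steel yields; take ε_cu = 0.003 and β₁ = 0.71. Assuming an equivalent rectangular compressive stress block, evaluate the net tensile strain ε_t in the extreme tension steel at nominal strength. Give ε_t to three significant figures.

ε_t ≈ 0.00471

a = A_s f_y/(0.85 f'_c b) = 8.677 in.
β₁ = 0.71, so c = a/β₁ = 8.677/0.71 = 12.221 in.
From the linear strain diagram with ε_cu = 0.003: ε_t = 0.003 (d − c)/c = 0.003 × (31.4 − 12.221)/12.221 = 0.00471.
ε_t is between 0.004 and 0.005 — transition zone.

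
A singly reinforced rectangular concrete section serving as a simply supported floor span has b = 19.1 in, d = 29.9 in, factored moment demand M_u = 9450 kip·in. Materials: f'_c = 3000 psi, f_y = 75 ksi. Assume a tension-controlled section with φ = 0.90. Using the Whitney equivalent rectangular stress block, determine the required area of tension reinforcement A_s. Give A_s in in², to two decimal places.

A_s ≈ 5.45 in²

M_n = M_u/φ = 9450/0.90 = 10500 kip·in.
From M_n = 0.85 f'_c a b (d − a/2):
a = d − √(d² − 2M_n/(0.85 f'_c b)) = 29.9 − √(29.9² − 2 × 10500/(0.85 × 3 × 19.1)) = 8.386 in.
A_s = 0.85 f'_c a b / f_y = 0.85 × 3 × 8.386 × 19.1 / 75 = 5.446 in².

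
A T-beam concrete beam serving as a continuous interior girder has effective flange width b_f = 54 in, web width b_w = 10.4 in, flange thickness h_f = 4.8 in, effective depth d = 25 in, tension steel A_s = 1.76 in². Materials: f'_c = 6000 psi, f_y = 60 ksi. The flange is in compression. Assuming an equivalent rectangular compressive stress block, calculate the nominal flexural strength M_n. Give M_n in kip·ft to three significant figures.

Tension: T = A_s f_y = 1.76 × 60 = 105.6 kips.
Try a within the flange: a = T/(0.85 f'_c b_f) = 105.6/(0.85 × 6 × 54) = 0.383 in.
Since a = 0.383 ≤ h_f = 4.8 in, the stress block lies entirely in the flange; analyse as a rectangular beam of width b_f.
M_n = T(d − a/2) = 105.6 × (25 − 0.1915) = 2619.8 kip·in.
M_n = 2619.8/12 = 218.32 kip·ft.

M_n ≈ 218 kip·ft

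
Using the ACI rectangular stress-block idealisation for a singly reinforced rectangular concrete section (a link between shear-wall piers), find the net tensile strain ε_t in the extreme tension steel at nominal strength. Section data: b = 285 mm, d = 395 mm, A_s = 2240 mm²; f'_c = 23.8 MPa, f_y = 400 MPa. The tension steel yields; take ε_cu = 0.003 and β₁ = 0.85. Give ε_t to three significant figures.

ε_t ≈ 0.00348

a = A_s f_y/(0.85 f'_c b) = 155.41 mm.
β₁ = 0.85, so c = a/β₁ = 155.41/0.85 = 182.84 mm.
From the linear strain diagram with ε_cu = 0.003: ε_t = 0.003 (d − c)/c = 0.003 × (395 − 182.84)/182.84 = 0.00348.
ε_t < 0.004 — the section is over-reinforced for flexure under ACI limits.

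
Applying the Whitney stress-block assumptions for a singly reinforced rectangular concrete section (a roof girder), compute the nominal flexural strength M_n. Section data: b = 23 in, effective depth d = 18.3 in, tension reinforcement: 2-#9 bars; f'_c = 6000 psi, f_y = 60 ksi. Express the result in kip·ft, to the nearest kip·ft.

M_n ≈ 178 kip·ft

A_s = 2 × 1 = 2 in².
T = A_s f_y = 2 × 60 = 120 kips.
a = T/(0.85 f'_c b) = 120/(0.85 × 6 × 23) = 1.023 in.
M_n = T(d − a/2) = 120 × (18.3 − 0.5115) = 2134.6 kip·in = 2134.6/12 = 177.88 kip·ft.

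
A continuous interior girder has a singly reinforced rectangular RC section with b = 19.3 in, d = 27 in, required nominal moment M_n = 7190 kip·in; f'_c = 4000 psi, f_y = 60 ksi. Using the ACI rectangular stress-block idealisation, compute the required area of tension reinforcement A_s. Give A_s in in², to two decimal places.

A_s ≈ 4.83 in²

From M_n = 0.85 f'_c a b (d − a/2):
a = d − √(d² − 2M_n/(0.85 f'_c b)) = 27 − √(27² − 2 × 7190/(0.85 × 4 × 19.3)) = 4.420 in.
A_s = 0.85 f'_c a b / f_y = 0.85 × 4 × 4.420 × 19.3 / 60 = 4.834 in².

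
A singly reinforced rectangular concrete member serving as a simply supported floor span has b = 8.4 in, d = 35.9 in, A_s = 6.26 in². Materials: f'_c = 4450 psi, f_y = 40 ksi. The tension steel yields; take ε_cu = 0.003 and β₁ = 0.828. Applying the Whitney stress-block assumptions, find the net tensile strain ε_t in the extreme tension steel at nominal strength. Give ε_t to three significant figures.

ε_t ≈ 0.00832

a = A_s f_y/(0.85 f'_c b) = 7.881 in.
β₁ = 0.828, so c = a/β₁ = 7.881/0.828 = 9.518 in.
From the linear strain diagram with ε_cu = 0.003: ε_t = 0.003 (d − c)/c = 0.003 × (35.9 − 9.518)/9.518 = 0.00832.
Since ε_t ≥ 0.005, the section is tension-controlled.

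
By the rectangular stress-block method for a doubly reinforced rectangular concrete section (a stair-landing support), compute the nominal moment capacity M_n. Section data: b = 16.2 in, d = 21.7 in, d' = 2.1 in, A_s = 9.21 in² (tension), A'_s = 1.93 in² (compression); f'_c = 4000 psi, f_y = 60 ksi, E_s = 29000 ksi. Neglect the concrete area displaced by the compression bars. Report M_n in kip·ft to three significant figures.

M_n ≈ 835 kip·ft

Assume both steels yield.
a = (A_s − A'_s) f_y/(0.85 f'_c b) = (9.21 − 1.93) × 60/(0.85 × 4 × 16.2) = 7.930 in.
c = a/β₁ = 7.930/0.85 = 9.329 in; ε'_s = 0.003(c − d')/c = 0.0023 ≥ ε_y = 0.0021, so the compression steel yields.
M_n = (A_s − A'_s) f_y (d − a/2) + A'_s f_y (d − d') = 436.8 × (21.7 − 3.965) + 115.8 × (21.7 − 2.1) = 7746.6 + 2269.7 = 10016.3 kip·in = 10016.3/12 = 834.69 kip·ft.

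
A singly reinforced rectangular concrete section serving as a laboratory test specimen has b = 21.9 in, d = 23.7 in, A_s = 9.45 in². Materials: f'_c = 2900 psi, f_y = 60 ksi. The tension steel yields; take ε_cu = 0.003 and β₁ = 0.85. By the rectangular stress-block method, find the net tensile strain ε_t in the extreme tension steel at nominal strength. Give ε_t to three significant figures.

ε_t ≈ 0.00275

a = A_s f_y/(0.85 f'_c b) = 10.503 in.
β₁ = 0.85, so c = a/β₁ = 10.503/0.85 = 12.356 in.
From the linear strain diagram with ε_cu = 0.003: ε_t = 0.003 (d − c)/c = 0.003 × (23.7 − 12.356)/12.356 = 0.00275.
ε_t < 0.004 — the section is over-reinforced for flexure under ACI limits.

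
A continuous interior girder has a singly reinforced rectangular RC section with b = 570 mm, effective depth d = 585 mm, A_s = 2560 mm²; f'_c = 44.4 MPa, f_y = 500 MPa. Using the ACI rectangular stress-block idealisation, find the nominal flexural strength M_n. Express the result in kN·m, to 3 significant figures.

T = A_s f_y = 2560 × 500 = 1280000 N = 1280 kN.
From C = T: a = T/(0.85 f'_c b) = 1280000/(0.85 × 44.4 × 570) = 59.50 mm.
M_n = T(d − a/2) = 1280 kN × (585 − 29.75) mm = 710.72 kN·m.

M_n ≈ 711 kN·m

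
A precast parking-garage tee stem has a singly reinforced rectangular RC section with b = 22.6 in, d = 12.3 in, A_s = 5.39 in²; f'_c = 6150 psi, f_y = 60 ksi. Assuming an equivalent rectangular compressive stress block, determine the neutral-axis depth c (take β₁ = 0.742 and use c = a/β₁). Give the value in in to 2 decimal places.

c ≈ 3.69 in

T = A_s f_y = 5.39 × 60 = 323.4 kips.
a = T/(0.85 f'_c b) = 323.4/(0.85 × 6.15 × 22.6) = 2.7374 in.
With β₁ = 0.742, c = a/β₁ = 2.7374/0.742 = 3.69 in.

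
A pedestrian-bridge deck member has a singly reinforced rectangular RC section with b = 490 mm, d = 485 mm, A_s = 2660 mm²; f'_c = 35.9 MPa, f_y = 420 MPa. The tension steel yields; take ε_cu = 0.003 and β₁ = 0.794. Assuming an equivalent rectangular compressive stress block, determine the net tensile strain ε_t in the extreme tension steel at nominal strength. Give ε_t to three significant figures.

a = A_s f_y/(0.85 f'_c b) = 74.72 mm.
β₁ = 0.794, so c = a/β₁ = 74.72/0.794 = 94.11 mm.
From the linear strain diagram with ε_cu = 0.003: ε_t = 0.003 (d − c)/c = 0.003 × (485 − 94.11)/94.11 = 0.0125.
Since ε_t ≥ 0.005, the section is tension-controlled.

ε_t ≈ 0.0125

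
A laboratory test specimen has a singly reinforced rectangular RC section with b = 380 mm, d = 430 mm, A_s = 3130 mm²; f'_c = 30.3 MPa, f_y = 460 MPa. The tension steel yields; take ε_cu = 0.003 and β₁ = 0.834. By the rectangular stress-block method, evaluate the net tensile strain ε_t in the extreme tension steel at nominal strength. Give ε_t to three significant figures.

a = A_s f_y/(0.85 f'_c b) = 147.12 mm.
β₁ = 0.834, so c = a/β₁ = 147.12/0.834 = 176.40 mm.
From the linear strain diagram with ε_cu = 0.003: ε_t = 0.003 (d − c)/c = 0.003 × (430 − 176.40)/176.40 = 0.00431.
ε_t is between 0.004 and 0.005 — transition zone.

ε_t ≈ 0.00431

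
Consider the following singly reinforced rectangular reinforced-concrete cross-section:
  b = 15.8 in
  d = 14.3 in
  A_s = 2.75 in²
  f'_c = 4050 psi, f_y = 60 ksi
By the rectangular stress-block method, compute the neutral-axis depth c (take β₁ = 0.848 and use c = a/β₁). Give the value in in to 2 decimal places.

c ≈ 3.58 in

T = A_s f_y = 2.75 × 60 = 165 kips.
a = T/(0.85 f'_c b) = 165/(0.85 × 4.05 × 15.8) = 3.0336 in.
With β₁ = 0.848, c = a/β₁ = 3.0336/0.848 = 3.58 in.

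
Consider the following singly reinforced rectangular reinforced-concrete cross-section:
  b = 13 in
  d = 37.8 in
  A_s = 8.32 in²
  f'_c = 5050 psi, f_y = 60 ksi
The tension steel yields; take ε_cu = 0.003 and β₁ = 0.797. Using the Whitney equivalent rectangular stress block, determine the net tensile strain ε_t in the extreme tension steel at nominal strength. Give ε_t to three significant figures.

ε_t ≈ 0.00710

a = A_s f_y/(0.85 f'_c b) = 8.946 in.
β₁ = 0.797, so c = a/β₁ = 8.946/0.797 = 11.225 in.
From the linear strain diagram with ε_cu = 0.003: ε_t = 0.003 (d − c)/c = 0.003 × (37.8 − 11.225)/11.225 = 0.00710.
Since ε_t ≥ 0.005, the section is tension-controlled.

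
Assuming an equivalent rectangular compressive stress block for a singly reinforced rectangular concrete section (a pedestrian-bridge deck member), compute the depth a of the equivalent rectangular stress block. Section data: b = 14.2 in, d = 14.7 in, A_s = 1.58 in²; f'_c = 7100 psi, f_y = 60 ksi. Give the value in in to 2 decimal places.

T = A_s f_y = 1.58 × 60 = 94.8 kips.
a = T/(0.85 f'_c b) = 94.8/(0.85 × 7.1 × 14.2) = 1.11 in.

a ≈ 1.11 in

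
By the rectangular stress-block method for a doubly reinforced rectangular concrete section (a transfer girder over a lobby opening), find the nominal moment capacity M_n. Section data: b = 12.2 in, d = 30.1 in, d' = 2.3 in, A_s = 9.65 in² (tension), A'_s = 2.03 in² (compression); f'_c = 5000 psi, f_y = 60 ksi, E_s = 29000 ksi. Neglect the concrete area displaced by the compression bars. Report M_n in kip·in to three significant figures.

Assume both steels yield.
a = (A_s − A'_s) f_y/(0.85 f'_c b) = (9.65 − 2.03) × 60/(0.85 × 5 × 12.2) = 8.818 in.
c = a/β₁ = 8.818/0.8 = 11.023 in; ε'_s = 0.003(c − d')/c = 0.0024 ≥ ε_y = 0.0021, so the compression steel yields.
M_n = (A_s − A'_s) f_y (d − a/2) + A'_s f_y (d − d') = 457.2 × (30.1 − 4.409) + 121.8 × (30.1 − 2.3) = 11745.9 + 3386.0 = 15131.9 kip·in.

M_n ≈ 15100 kip·in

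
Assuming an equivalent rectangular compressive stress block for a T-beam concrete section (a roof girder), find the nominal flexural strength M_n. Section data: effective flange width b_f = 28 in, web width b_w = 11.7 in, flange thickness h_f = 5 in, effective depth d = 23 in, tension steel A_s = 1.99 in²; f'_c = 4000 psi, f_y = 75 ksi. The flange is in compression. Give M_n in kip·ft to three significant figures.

Tension: T = A_s f_y = 1.99 × 75 = 149.25 kips.
Try a within the flange: a = T/(0.85 f'_c b_f) = 149.25/(0.85 × 4 × 28) = 1.568 in.
Since a = 1.568 ≤ h_f = 5 in, the stress block lies entirely in the flange; analyse as a rectangular beam of width b_f.
M_n = T(d − a/2) = 149.25 × (23 − 0.784) = 3315.7 kip·in.
M_n = 3315.7/12 = 276.31 kip·ft.

M_n ≈ 276 kip·ft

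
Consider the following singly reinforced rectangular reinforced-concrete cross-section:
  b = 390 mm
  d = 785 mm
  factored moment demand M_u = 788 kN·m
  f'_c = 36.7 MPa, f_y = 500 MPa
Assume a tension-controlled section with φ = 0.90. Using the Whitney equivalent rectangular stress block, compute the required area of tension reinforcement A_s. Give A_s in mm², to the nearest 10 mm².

A_s ≈ 2380 mm²

M_n = M_u/φ = 788/0.90 = 875.556 kN·m.
With M_n = 0.85 f'_c a b (d − a/2), solve the quadratic for a:
a = d − √(d² − 2M_n/(0.85 f'_c b)) = 785 − √(785² − 2 × 875.556×10⁶/(0.85 × 36.7 × 390)) = 97.77 mm.
A_s = 0.85 f'_c a b / f_y = 0.85 × 36.7 × 97.77 × 390 / 500 = 2378.9 mm².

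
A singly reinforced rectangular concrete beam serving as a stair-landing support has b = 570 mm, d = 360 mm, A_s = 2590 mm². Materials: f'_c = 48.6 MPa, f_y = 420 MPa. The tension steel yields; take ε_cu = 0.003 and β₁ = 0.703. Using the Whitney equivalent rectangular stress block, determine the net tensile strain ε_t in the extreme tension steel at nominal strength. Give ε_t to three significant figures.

a = A_s f_y/(0.85 f'_c b) = 46.20 mm.
β₁ = 0.703, so c = a/β₁ = 46.20/0.703 = 65.72 mm.
From the linear strain diagram with ε_cu = 0.003: ε_t = 0.003 (d − c)/c = 0.003 × (360 − 65.72)/65.72 = 0.0134.
Since ε_t ≥ 0.005, the section is tension-controlled.

ε_t ≈ 0.0134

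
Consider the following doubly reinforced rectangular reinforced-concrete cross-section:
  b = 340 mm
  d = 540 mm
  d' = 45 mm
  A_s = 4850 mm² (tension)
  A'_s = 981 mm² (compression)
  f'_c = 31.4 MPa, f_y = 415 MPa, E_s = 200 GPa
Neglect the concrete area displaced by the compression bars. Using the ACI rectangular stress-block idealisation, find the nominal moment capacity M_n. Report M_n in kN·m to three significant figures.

M_n ≈ 927 kN·m

Assume both tension and compression steel yield.
Net tension couple steel: A_s − A'_s = 3869 mm².
a = (A_s − A'_s) f_y / (0.85 f'_c b) = 1605635/(0.85 × 31.4 × 340) = 176.94 mm.
c = a/β₁ = 176.94/0.826 = 214.21 mm; ε'_s = 0.003(c − d')/c = 0.0024 ≥ f_y/E_s = 0.0021, so compression steel does yield.
M_n = (A_s − A'_s) f_y (d − a/2) + A'_s f_y (d − d') = [1605635 × (540 − 88.47) + 407115 × (540 − 45)] × 10⁻⁶ = 724.99 + 201.52 = 926.51 kN·m.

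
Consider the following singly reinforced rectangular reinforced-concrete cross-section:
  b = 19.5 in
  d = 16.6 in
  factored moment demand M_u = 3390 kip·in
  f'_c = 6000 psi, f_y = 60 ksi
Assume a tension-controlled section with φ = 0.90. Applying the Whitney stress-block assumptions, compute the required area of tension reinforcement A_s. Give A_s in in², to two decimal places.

M_n = M_u/φ = 3390/0.90 = 3766.67 kip·in.
From M_n = 0.85 f'_c a b (d − a/2):
a = d − √(d² − 2M_n/(0.85 f'_c b)) = 16.6 − √(16.6² − 2 × 3766.67/(0.85 × 6 × 19.5)) = 2.465 in.
A_s = 0.85 f'_c a b / f_y = 0.85 × 6 × 2.465 × 19.5 / 60 = 4.086 in².

A_s ≈ 4.09 in²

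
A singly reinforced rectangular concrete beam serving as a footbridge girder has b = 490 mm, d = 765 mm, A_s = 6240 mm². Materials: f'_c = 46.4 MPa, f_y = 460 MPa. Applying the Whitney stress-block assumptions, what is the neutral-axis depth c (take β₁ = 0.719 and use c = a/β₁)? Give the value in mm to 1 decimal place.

T = A_s f_y = 6240 × 460 = 2870400 N = 2870.4 kN.
Setting C = 0.85 f'_c a b equal to T: a = 2870400/(0.85 × 46.4 × 490) = 148.528 mm.
With β₁ = 0.719, c = a/β₁ = 148.528/0.719 = 206.6 mm.

c ≈ 206.6 mm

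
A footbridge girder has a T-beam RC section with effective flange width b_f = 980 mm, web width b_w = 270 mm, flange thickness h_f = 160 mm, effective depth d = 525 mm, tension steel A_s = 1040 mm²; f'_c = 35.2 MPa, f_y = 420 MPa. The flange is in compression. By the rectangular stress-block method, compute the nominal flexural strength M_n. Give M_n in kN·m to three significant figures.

M_n ≈ 226 kN·m

Tension: T = A_s f_y = 1040 × 420 = 436800 N.
Try a within the flange: a = T/(0.85 f'_c b_f) = 436800/(0.85 × 35.2 × 980) = 14.90 mm.
Since a = 14.90 ≤ h_f = 160 mm, the stress block lies entirely in the flange; analyse as a rectangular beam of width b_f.
M_n = T(d − a/2) = 436800 × (525 − 7.45) = 226.07 × 10⁶ N·mm.
M_n = 226.07 kN·m.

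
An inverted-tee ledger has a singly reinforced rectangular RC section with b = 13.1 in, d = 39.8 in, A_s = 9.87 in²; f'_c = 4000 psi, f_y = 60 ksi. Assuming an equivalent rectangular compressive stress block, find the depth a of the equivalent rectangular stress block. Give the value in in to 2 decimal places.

T = A_s f_y = 9.87 × 60 = 592.2 kips.
a = T/(0.85 f'_c b) = 592.2/(0.85 × 4 × 13.1) = 13.30 in.

a ≈ 13.30 in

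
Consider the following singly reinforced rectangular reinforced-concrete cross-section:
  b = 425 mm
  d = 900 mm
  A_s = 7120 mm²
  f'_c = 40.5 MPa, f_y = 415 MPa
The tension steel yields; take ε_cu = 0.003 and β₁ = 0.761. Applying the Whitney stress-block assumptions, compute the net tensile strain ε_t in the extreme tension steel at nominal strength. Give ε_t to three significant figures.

ε_t ≈ 0.00717

a = A_s f_y/(0.85 f'_c b) = 201.96 mm.
β₁ = 0.761, so c = a/β₁ = 201.96/0.761 = 265.39 mm.
From the linear strain diagram with ε_cu = 0.003: ε_t = 0.003 (d − c)/c = 0.003 × (900 − 265.39)/265.39 = 0.00717.
Since ε_t ≥ 0.005, the section is tension-controlled.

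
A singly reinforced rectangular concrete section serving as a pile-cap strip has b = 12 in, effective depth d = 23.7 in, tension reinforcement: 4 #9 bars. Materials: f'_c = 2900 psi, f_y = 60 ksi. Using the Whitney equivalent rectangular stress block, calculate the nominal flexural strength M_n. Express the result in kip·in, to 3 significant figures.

M_n ≈ 4710 kip·in

A_s = 4 × 1 = 4 in².
T = A_s f_y = 4 × 60 = 240 kips.
a = T/(0.85 f'_c b) = 240/(0.85 × 2.9 × 12) = 8.114 in.
M_n = T(d − a/2) = 240 × (23.7 − 4.057) = 4714.3 kip·in.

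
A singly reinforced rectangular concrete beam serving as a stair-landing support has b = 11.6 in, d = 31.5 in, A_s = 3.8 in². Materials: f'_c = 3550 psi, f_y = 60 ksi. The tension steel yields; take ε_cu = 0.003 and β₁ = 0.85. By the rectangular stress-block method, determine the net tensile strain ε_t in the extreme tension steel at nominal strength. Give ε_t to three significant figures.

ε_t ≈ 0.00933

a = A_s f_y/(0.85 f'_c b) = 6.514 in.
β₁ = 0.85, so c = a/β₁ = 6.514/0.85 = 7.664 in.
From the linear strain diagram with ε_cu = 0.003: ε_t = 0.003 (d − c)/c = 0.003 × (31.5 − 7.664)/7.664 = 0.00933.
Since ε_t ≥ 0.005, the section is tension-controlled.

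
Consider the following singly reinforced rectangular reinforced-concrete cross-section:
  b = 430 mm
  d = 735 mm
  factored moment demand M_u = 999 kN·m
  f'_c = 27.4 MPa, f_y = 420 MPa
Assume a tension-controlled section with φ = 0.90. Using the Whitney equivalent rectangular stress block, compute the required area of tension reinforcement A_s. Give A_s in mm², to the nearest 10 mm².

A_s ≈ 4070 mm²

M_n = M_u/φ = 999/0.90 = 1110 kN·m.
With M_n = 0.85 f'_c a b (d − a/2), solve the quadratic for a:
a = d − √(d² − 2M_n/(0.85 f'_c b)) = 735 − √(735² − 2 × 1110×10⁶/(0.85 × 27.4 × 430)) = 170.60 mm.
A_s = 0.85 f'_c a b / f_y = 0.85 × 27.4 × 170.60 × 430 / 420 = 4067.9 mm².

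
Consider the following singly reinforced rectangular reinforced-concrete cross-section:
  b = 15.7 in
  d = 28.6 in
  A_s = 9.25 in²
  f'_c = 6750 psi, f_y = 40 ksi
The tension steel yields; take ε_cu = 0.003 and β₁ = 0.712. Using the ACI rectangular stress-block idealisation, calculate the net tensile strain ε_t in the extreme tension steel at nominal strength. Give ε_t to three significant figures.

a = A_s f_y/(0.85 f'_c b) = 4.108 in.
β₁ = 0.712, so c = a/β₁ = 4.108/0.712 = 5.770 in.
From the linear strain diagram with ε_cu = 0.003: ε_t = 0.003 (d − c)/c = 0.003 × (28.6 − 5.770)/5.770 = 0.0119.
Since ε_t ≥ 0.005, the section is tension-controlled.

ε_t ≈ 0.0119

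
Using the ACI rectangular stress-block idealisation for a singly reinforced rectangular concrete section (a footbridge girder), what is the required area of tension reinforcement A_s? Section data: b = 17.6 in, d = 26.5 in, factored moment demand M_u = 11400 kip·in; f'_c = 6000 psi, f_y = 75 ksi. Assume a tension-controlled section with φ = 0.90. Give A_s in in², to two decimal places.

A_s ≈ 7.19 in²

M_n = M_u/φ = 11400/0.90 = 12666.7 kip·in.
From M_n = 0.85 f'_c a b (d − a/2):
a = d − √(d² − 2M_n/(0.85 f'_c b)) = 26.5 − √(26.5² − 2 × 12666.7/(0.85 × 6 × 17.6)) = 6.006 in.
A_s = 0.85 f'_c a b / f_y = 0.85 × 6 × 6.006 × 17.6 / 75 = 7.188 in².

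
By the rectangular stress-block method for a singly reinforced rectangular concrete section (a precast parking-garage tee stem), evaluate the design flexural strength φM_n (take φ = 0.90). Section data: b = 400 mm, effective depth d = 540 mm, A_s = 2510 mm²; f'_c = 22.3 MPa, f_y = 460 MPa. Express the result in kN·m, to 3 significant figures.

T = A_s f_y = 2510 × 460 = 1154600 N = 1154.6 kN.
From C = T: a = T/(0.85 f'_c b) = 1154600/(0.85 × 22.3 × 400) = 152.28 mm.
M_n = T(d − a/2) = 1154.6 kN × (540 − 76.14) mm = 535.57 kN·m.
φM_n = 0.90 × 535.57 = 482.01 kN·m.

φM_n ≈ 482 kN·m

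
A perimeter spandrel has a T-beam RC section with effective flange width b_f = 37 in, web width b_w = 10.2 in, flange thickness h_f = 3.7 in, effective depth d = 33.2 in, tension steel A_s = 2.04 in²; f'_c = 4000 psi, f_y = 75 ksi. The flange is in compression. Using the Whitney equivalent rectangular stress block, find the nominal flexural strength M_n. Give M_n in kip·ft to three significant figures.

M_n ≈ 416 kip·ft

Tension: T = A_s f_y = 2.04 × 75 = 153 kips.
Try a within the flange: a = T/(0.85 f'_c b_f) = 153/(0.85 × 4 × 37) = 1.216 in.
Since a = 1.216 ≤ h_f = 3.7 in, the stress block lies entirely in the flange; analyse as a rectangular beam of width b_f.
M_n = T(d − a/2) = 153 × (33.2 − 0.608) = 4986.6 kip·in.
M_n = 4986.6/12 = 415.55 kip·ft.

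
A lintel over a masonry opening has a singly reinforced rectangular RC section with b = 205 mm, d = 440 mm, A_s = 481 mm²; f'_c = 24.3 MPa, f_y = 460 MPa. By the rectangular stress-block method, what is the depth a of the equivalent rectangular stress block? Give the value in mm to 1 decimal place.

a ≈ 52.3 mm

T = A_s f_y = 481 × 460 = 221260 N = 221.26 kN.
Setting C = 0.85 f'_c a b equal to T: a = 221260/(0.85 × 24.3 × 205) = 52.3 mm.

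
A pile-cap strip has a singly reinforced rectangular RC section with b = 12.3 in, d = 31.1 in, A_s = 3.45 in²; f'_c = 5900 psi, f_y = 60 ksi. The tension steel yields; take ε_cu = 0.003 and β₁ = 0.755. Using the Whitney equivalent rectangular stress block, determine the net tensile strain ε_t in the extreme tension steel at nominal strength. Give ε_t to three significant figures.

ε_t ≈ 0.0180

a = A_s f_y/(0.85 f'_c b) = 3.356 in.
β₁ = 0.755, so c = a/β₁ = 3.356/0.755 = 4.445 in.
From the linear strain diagram with ε_cu = 0.003: ε_t = 0.003 (d − c)/c = 0.003 × (31.1 − 4.445)/4.445 = 0.0180.
Since ε_t ≥ 0.005, the section is tension-controlled.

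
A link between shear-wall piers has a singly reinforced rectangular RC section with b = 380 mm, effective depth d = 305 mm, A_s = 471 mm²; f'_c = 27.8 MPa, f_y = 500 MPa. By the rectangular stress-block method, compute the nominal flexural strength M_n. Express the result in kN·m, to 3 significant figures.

T = A_s f_y = 471 × 500 = 235500 N = 235.5 kN.
From C = T: a = T/(0.85 f'_c b) = 235500/(0.85 × 27.8 × 380) = 26.23 mm.
M_n = T(d − a/2) = 235.5 kN × (305 − 13.115) mm = 68.74 kN·m.

M_n ≈ 68.7 kN·m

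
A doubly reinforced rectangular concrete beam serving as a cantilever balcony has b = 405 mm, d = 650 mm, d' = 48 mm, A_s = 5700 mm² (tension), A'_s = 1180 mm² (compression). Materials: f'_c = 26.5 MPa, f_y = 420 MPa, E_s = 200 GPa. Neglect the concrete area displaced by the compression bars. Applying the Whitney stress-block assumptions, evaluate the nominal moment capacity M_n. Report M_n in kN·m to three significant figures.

M_n ≈ 1330 kN·m

Assume both tension and compression steel yield.
Net tension couple steel: A_s − A'_s = 4520 mm².
a = (A_s − A'_s) f_y / (0.85 f'_c b) = 1898400/(0.85 × 26.5 × 405) = 208.10 mm.
c = a/β₁ = 208.10/0.85 = 244.82 mm; ε'_s = 0.003(c − d')/c = 0.0024 ≥ f_y/E_s = 0.0021, so compression steel does yield.
M_n = (A_s − A'_s) f_y (d − a/2) + A'_s f_y (d − d') = [1898400 × (650 − 104.05) + 495600 × (650 − 48)] × 10⁻⁶ = 1036.43 + 298.35 = 1334.78 kN·m.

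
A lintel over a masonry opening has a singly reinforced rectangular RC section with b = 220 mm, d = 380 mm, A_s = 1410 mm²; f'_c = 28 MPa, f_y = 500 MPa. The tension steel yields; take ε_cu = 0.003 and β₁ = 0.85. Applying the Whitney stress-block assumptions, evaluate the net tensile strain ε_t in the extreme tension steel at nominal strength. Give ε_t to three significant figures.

a = A_s f_y/(0.85 f'_c b) = 134.64 mm.
β₁ = 0.85, so c = a/β₁ = 134.64/0.85 = 158.40 mm.
From the linear strain diagram with ε_cu = 0.003: ε_t = 0.003 (d − c)/c = 0.003 × (380 − 158.40)/158.40 = 0.00420.
ε_t is between 0.004 and 0.005 — transition zone.

ε_t ≈ 0.00420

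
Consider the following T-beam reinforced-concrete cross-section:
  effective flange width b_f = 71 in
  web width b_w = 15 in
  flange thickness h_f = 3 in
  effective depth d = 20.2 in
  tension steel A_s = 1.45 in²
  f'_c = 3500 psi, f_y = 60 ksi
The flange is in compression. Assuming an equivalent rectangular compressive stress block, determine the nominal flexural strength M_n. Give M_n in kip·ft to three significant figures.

M_n ≈ 145 kip·ft

Tension: T = A_s f_y = 1.45 × 60 = 87 kips.
Try a within the flange: a = T/(0.85 f'_c b_f) = 87/(0.85 × 3.5 × 71) = 0.412 in.
Since a = 0.412 ≤ h_f = 3 in, the stress block lies entirely in the flange; analyse as a rectangular beam of width b_f.
M_n = T(d − a/2) = 87 × (20.2 − 0.206) = 1739.5 kip·in.
M_n = 1739.5/12 = 144.96 kip·ft.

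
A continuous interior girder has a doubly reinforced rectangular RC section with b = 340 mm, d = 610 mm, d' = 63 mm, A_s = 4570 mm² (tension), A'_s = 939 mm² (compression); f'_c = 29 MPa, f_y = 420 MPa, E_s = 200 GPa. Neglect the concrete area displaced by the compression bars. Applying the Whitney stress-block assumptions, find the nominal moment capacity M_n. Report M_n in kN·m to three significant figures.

M_n ≈ 1010 kN·m

Assume both tension and compression steel yield.
Net tension couple steel: A_s − A'_s = 3631 mm².
a = (A_s − A'_s) f_y / (0.85 f'_c b) = 1525020/(0.85 × 29 × 340) = 181.96 mm.
c = a/β₁ = 181.96/0.843 = 215.85 mm; ε'_s = 0.003(c − d')/c = 0.0021 ≥ f_y/E_s = 0.0021, so compression steel does yield.
M_n = (A_s − A'_s) f_y (d − a/2) + A'_s f_y (d − d') = [1525020 × (610 − 90.98) + 394380 × (610 − 63)] × 10⁻⁶ = 791.52 + 215.73 = 1007.25 kN·m.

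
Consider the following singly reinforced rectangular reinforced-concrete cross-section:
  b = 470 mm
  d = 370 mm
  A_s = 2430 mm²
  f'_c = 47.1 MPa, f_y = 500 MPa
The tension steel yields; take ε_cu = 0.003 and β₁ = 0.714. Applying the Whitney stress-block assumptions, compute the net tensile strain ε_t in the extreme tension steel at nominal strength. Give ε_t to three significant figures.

ε_t ≈ 0.00927

a = A_s f_y/(0.85 f'_c b) = 64.57 mm.
β₁ = 0.714, so c = a/β₁ = 64.57/0.714 = 90.43 mm.
From the linear strain diagram with ε_cu = 0.003: ε_t = 0.003 (d − c)/c = 0.003 × (370 − 90.43)/90.43 = 0.00927.
Since ε_t ≥ 0.005, the section is tension-controlled.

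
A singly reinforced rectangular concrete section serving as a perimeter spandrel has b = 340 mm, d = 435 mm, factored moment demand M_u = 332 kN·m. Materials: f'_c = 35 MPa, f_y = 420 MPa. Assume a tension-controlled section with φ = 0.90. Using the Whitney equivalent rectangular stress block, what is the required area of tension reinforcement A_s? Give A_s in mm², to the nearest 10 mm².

M_n = M_u/φ = 332/0.90 = 368.889 kN·m.
With M_n = 0.85 f'_c a b (d − a/2), solve the quadratic for a:
a = d − √(d² − 2M_n/(0.85 f'_c b)) = 435 − √(435² − 2 × 368.889×10⁶/(0.85 × 35 × 340)) = 93.99 mm.
A_s = 0.85 f'_c a b / f_y = 0.85 × 35 × 93.99 × 340 / 420 = 2263.6 mm².

A_s ≈ 2260 mm²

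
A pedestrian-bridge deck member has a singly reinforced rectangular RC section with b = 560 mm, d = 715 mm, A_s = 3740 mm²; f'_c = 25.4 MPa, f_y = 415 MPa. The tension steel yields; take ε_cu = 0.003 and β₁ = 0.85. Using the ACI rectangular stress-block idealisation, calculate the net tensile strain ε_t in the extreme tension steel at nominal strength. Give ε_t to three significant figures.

ε_t ≈ 0.0112

a = A_s f_y/(0.85 f'_c b) = 128.37 mm.
β₁ = 0.85, so c = a/β₁ = 128.37/0.85 = 151.02 mm.
From the linear strain diagram with ε_cu = 0.003: ε_t = 0.003 (d − c)/c = 0.003 × (715 − 151.02)/151.02 = 0.0112.
Since ε_t ≥ 0.005, the section is tension-controlled.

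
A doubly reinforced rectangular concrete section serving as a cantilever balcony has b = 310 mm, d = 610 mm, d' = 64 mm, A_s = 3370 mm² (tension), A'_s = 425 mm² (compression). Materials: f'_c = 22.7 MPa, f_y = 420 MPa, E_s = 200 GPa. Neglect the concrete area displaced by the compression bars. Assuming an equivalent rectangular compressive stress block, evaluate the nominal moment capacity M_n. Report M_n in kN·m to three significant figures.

Assume both tension and compression steel yield.
Net tension couple steel: A_s − A'_s = 2945 mm².
a = (A_s − A'_s) f_y / (0.85 f'_c b) = 1236900/(0.85 × 22.7 × 310) = 206.79 mm.
c = a/β₁ = 206.79/0.85 = 243.28 mm; ε'_s = 0.003(c − d')/c = 0.0022 ≥ f_y/E_s = 0.0021, so compression steel does yield.
M_n = (A_s − A'_s) f_y (d − a/2) + A'_s f_y (d − d') = [1236900 × (610 − 103.395) + 178500 × (610 − 64)] × 10⁻⁶ = 626.62 + 97.46 = 724.08 kN·m.

M_n ≈ 724 kN·m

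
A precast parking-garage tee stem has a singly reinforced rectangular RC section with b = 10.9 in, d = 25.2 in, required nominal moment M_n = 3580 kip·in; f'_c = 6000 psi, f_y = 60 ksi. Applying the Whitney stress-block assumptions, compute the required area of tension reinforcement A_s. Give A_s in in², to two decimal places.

From M_n = 0.85 f'_c a b (d − a/2):
a = d − √(d² − 2M_n/(0.85 f'_c b)) = 25.2 − √(25.2² − 2 × 3580/(0.85 × 6 × 10.9)) = 2.700 in.
A_s = 0.85 f'_c a b / f_y = 0.85 × 6 × 2.700 × 10.9 / 60 = 2.502 in².

A_s ≈ 2.50 in²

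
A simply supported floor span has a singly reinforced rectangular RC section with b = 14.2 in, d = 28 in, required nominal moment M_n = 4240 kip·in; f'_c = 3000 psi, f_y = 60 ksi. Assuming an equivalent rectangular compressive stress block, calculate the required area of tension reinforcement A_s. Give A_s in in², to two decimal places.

From M_n = 0.85 f'_c a b (d − a/2):
a = d − √(d² − 2M_n/(0.85 f'_c b)) = 28 − √(28² − 2 × 4240/(0.85 × 3 × 14.2)) = 4.552 in.
A_s = 0.85 f'_c a b / f_y = 0.85 × 3 × 4.552 × 14.2 / 60 = 2.747 in².

A_s ≈ 2.75 in²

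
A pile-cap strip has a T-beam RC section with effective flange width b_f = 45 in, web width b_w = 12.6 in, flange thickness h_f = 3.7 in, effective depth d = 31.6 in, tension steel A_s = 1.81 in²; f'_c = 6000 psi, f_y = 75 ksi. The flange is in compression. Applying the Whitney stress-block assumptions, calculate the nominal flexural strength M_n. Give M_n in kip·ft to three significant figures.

Tension: T = A_s f_y = 1.81 × 75 = 135.75 kips.
Try a within the flange: a = T/(0.85 f'_c b_f) = 135.75/(0.85 × 6 × 45) = 0.592 in.
Since a = 0.592 ≤ h_f = 3.7 in, the stress block lies entirely in the flange; analyse as a rectangular beam of width b_f.
M_n = T(d − a/2) = 135.75 × (31.6 − 0.296) = 4249.5 kip·in.
M_n = 4249.5/12 = 354.13 kip·ft.

M_n ≈ 354 kip·ft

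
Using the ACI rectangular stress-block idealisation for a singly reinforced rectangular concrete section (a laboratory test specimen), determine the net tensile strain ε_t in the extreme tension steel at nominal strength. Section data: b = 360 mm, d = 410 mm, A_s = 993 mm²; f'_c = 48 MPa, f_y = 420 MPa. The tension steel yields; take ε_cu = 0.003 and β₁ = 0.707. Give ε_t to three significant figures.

a = A_s f_y/(0.85 f'_c b) = 28.39 mm.
β₁ = 0.707, so c = a/β₁ = 28.39/0.707 = 40.16 mm.
From the linear strain diagram with ε_cu = 0.003: ε_t = 0.003 (d − c)/c = 0.003 × (410 − 40.16)/40.16 = 0.0276.
Since ε_t ≥ 0.005, the section is tension-controlled.

ε_t ≈ 0.0276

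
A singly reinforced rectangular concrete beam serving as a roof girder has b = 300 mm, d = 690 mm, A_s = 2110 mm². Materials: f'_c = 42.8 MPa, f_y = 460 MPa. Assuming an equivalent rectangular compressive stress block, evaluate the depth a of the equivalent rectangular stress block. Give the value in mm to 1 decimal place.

T = A_s f_y = 2110 × 460 = 970600 N = 970.6 kN.
Setting C = 0.85 f'_c a b equal to T: a = 970600/(0.85 × 42.8 × 300) = 88.9 mm.

a ≈ 88.9 mm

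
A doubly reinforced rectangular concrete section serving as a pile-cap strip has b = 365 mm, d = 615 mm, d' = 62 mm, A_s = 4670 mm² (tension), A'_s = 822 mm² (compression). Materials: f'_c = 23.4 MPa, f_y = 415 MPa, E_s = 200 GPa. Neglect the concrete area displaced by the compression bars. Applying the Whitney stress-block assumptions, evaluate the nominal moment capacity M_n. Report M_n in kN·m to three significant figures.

Assume both tension and compression steel yield.
Net tension couple steel: A_s − A'_s = 3848 mm².
a = (A_s − A'_s) f_y / (0.85 f'_c b) = 1596920/(0.85 × 23.4 × 365) = 219.97 mm.
c = a/β₁ = 219.97/0.85 = 258.79 mm; ε'_s = 0.003(c − d')/c = 0.0023 ≥ f_y/E_s = 0.0021, so compression steel does yield.
M_n = (A_s − A'_s) f_y (d − a/2) + A'_s f_y (d − d') = [1596920 × (615 − 109.985) + 341130 × (615 − 62)] × 10⁻⁶ = 806.47 + 188.64 = 995.11 kN·m.

M_n ≈ 995 kN·m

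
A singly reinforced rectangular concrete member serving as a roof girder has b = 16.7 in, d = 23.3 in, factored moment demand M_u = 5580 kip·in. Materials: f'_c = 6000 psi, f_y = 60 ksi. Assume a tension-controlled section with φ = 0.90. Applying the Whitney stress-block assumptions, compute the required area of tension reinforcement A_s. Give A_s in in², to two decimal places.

M_n = M_u/φ = 5580/0.90 = 6200 kip·in.
From M_n = 0.85 f'_c a b (d − a/2):
a = d − √(d² − 2M_n/(0.85 f'_c b)) = 23.3 − √(23.3² − 2 × 6200/(0.85 × 6 × 16.7)) = 3.368 in.
A_s = 0.85 f'_c a b / f_y = 0.85 × 6 × 3.368 × 16.7 / 60 = 4.781 in².

A_s ≈ 4.78 in²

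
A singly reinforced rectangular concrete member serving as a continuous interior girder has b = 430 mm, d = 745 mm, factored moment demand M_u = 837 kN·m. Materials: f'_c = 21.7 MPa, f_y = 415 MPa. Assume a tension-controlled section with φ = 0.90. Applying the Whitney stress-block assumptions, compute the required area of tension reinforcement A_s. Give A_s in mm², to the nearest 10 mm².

A_s ≈ 3420 mm²

M_n = M_u/φ = 837/0.90 = 930 kN·m.
With M_n = 0.85 f'_c a b (d − a/2), solve the quadratic for a:
a = d − √(d² − 2M_n/(0.85 f'_c b)) = 745 − √(745² − 2 × 930×10⁶/(0.85 × 21.7 × 430)) = 178.86 mm.
A_s = 0.85 f'_c a b / f_y = 0.85 × 21.7 × 178.86 × 430 / 415 = 3418.3 mm².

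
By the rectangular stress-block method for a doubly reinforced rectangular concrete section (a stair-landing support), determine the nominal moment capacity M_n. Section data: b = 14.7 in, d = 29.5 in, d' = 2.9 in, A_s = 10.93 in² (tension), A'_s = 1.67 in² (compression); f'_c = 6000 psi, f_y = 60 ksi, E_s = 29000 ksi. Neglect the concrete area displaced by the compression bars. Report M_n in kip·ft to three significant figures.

M_n ≈ 1420 kip·ft

Assume both steels yield.
a = (A_s − A'_s) f_y/(0.85 f'_c b) = (10.93 − 1.67) × 60/(0.85 × 6 × 14.7) = 7.411 in.
c = a/β₁ = 7.411/0.75 = 9.881 in; ε'_s = 0.003(c − d')/c = 0.0021 ≥ ε_y = 0.0021, so the compression steel yields.
M_n = (A_s − A'_s) f_y (d − a/2) + A'_s f_y (d − d') = 555.6 × (29.5 − 3.7055) + 100.2 × (29.5 − 2.9) = 14331.4 + 2665.3 = 16996.7 kip·in = 16996.7/12 = 1416.39 kip·ft.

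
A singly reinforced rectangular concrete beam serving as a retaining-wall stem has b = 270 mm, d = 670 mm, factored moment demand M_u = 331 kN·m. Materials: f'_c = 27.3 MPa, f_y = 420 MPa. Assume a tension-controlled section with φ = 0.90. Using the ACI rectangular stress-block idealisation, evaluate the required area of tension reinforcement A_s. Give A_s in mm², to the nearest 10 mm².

A_s ≈ 1410 mm²

M_n = M_u/φ = 331/0.90 = 367.778 kN·m.
With M_n = 0.85 f'_c a b (d − a/2), solve the quadratic for a:
a = d − √(d² − 2M_n/(0.85 f'_c b)) = 670 − √(670² − 2 × 367.778×10⁶/(0.85 × 27.3 × 270)) = 94.24 mm.
A_s = 0.85 f'_c a b / f_y = 0.85 × 27.3 × 94.24 × 270 / 420 = 1405.8 mm².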